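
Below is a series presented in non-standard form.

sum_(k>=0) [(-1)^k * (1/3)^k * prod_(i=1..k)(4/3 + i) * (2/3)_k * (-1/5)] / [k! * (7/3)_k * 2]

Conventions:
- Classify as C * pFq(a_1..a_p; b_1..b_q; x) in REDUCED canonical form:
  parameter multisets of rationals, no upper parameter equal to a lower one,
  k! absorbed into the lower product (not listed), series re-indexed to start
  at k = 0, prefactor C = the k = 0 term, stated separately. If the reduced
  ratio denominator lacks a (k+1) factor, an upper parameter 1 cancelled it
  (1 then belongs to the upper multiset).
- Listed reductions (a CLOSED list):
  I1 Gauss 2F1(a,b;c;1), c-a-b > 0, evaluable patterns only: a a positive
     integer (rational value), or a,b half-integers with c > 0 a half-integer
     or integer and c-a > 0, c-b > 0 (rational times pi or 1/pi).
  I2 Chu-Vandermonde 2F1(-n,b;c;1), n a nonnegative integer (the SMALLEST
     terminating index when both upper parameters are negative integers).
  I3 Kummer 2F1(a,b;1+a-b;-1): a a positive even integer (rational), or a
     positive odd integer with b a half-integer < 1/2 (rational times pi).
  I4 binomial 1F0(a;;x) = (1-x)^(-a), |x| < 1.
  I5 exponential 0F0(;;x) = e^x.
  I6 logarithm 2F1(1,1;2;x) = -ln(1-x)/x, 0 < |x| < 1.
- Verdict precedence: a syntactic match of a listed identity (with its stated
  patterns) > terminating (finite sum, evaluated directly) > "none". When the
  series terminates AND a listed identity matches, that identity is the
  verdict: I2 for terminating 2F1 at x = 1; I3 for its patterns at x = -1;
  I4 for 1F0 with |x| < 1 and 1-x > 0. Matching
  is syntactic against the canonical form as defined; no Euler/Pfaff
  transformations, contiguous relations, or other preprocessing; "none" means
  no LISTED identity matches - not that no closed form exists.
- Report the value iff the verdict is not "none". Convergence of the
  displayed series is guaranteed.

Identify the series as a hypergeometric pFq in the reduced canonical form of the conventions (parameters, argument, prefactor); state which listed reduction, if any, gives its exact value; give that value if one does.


The series (x = -1/3) is 1F0: upper {2/3}, lower {-}, prefactor -1/10. Verdict (x = -1/3): the I4 binomial reduction applies (the 1F0 binomial series: exponent -2/3, x = -1/3). Value: (-1/10) * (4/3)^(-2/3).

Key observation: t_0 = -1/10 here, and the constant factors (C = -1/10, x = -1/3) combine into one prefactor.
Ratio: r(k) = (-1/3) * (k+2/3) / [(k+1)] - poly over poly, x = (-1/3) from leading terms; C = -1/10 at k = 0.


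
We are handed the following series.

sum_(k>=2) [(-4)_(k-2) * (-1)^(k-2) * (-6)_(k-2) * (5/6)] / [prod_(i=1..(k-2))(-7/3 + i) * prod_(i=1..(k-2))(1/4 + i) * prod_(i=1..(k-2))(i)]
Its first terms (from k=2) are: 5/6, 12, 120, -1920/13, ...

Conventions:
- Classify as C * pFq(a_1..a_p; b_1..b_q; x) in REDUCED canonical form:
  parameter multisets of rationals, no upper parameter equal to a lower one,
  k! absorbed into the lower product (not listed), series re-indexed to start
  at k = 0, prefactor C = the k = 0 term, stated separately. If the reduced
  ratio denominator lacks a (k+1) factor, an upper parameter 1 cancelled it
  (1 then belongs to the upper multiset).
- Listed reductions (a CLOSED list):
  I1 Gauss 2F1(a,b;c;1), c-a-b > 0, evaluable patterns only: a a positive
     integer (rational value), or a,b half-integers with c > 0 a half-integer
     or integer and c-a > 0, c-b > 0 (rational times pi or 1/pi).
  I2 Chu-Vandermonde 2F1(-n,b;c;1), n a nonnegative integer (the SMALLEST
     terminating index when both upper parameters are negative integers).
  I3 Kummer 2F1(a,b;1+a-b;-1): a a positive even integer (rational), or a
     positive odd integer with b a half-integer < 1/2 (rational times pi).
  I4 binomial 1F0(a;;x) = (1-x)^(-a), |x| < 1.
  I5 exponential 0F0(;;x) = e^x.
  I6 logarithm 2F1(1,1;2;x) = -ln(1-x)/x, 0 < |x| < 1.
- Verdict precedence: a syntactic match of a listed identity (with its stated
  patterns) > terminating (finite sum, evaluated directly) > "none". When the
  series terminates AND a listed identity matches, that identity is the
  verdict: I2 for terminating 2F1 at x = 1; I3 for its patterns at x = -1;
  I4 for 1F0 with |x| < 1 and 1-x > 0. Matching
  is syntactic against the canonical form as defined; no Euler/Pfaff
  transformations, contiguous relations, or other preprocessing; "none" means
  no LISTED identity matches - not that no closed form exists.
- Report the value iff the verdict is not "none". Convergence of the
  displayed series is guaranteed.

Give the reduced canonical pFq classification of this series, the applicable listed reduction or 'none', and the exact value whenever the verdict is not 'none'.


With C = 5/6: the canonical form is 2F2(-6, -4; -4/3, 5/4; -1). Verdict: terminating (-4 upstairs). 5 nonzero terms in all; added directly. Exact value: 1033/1326.

The tell: t_0 being 5/6, the product of the first k integers (prefactor 5/6) is k!.
Step ratio: r(k) = (-1) * (k-6) (k-4) / [(k-4/3) (k+5/4) (k+1)] - poly over poly, x = (-1) from leading terms; C = 5/6 at k = 0.


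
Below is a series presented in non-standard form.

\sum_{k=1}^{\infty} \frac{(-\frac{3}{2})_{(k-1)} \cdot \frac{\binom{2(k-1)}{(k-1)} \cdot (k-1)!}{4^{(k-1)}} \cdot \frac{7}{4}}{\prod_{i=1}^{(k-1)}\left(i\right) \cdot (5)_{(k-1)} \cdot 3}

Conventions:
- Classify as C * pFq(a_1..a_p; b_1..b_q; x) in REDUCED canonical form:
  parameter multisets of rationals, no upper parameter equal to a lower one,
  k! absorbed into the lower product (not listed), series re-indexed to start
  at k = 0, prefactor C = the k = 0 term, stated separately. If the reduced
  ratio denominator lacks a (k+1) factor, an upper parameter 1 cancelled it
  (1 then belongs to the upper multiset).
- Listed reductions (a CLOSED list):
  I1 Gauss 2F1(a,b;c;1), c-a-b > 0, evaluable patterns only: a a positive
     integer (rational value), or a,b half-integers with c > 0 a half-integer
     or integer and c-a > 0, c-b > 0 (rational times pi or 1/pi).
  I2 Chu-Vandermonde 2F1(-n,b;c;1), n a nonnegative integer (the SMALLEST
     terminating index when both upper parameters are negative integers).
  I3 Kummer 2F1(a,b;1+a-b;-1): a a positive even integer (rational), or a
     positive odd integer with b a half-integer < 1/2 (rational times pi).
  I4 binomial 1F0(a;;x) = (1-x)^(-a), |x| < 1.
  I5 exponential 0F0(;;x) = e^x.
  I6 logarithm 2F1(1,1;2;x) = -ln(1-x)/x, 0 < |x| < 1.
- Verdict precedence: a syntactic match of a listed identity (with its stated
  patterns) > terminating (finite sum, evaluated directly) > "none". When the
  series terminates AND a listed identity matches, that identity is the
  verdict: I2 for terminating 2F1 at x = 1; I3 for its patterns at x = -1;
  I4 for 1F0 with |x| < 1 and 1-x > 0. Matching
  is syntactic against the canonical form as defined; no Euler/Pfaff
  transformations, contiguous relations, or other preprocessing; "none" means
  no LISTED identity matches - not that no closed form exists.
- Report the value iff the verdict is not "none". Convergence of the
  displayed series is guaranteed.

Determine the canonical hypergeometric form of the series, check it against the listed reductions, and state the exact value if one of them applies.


The tell: t_0 being \frac{7}{12}, C(2k,k) (C = 7/12, x = 1) equals 4^k (1/2)_k / k!.
Ratio: r(k) = 1 * (k-\frac{3}{2}) (k+\frac{1}{2}) / [(k+5) (k+1)] - rational in k, leading ratio 1; with t_0 = \frac{7}{12}, classification follows.

The series (x = 1) is 2F1: upper {-\frac{3}{2}, \frac{1}{2}}, lower {5}, prefactor \frac{7}{12}. Verdict (x = 1): the half-integer Gauss pattern (I1) applies (x = 1; upper {-\frac{3}{2}, \frac{1}{2}} half-integers, c = 5 in the evaluable pattern). Sum: \frac{16384}{10395} / \pi.


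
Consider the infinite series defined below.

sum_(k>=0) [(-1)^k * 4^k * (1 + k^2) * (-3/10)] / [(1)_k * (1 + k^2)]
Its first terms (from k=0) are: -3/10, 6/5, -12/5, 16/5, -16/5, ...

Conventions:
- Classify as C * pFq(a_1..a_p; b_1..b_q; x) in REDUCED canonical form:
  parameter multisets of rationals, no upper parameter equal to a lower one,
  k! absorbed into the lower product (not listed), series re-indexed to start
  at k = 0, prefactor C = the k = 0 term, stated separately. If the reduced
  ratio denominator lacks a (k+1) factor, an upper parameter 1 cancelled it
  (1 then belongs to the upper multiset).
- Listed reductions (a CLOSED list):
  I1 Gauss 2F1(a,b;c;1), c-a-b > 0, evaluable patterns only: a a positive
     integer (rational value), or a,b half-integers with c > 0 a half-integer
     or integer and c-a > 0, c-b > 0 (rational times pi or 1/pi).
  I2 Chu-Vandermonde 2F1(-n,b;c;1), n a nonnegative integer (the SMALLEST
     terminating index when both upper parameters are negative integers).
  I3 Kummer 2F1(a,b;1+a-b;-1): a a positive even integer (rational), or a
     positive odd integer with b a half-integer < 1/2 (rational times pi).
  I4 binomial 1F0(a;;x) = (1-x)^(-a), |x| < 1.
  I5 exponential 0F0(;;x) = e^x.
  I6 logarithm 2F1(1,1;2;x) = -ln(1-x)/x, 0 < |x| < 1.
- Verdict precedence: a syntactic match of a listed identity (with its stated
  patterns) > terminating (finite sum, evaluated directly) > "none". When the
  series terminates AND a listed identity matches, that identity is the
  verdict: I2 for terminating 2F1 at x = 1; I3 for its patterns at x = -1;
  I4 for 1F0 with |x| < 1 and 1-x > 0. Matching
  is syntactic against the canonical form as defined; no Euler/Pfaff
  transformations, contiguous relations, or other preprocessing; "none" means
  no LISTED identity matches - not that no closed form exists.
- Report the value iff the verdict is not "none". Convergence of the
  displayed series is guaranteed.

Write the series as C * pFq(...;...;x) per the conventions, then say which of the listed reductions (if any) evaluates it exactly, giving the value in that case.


The tell: x = (-4) and (1)_k (prefactor -3/10) is k! itself.
Adjacent-term ratio: r(k) = (-4) * 1 / [(k+1)] ; factor over Q: parameters, x = (-4), and C = -3/10.

The series (x = -4) is 0F0: upper {-}, lower {-}, prefactor -3/10. Verdict: the exponential series (I5) applies (the 0F0 exponential series at x = -4). Exact value: (-3/10) * e^(-4).


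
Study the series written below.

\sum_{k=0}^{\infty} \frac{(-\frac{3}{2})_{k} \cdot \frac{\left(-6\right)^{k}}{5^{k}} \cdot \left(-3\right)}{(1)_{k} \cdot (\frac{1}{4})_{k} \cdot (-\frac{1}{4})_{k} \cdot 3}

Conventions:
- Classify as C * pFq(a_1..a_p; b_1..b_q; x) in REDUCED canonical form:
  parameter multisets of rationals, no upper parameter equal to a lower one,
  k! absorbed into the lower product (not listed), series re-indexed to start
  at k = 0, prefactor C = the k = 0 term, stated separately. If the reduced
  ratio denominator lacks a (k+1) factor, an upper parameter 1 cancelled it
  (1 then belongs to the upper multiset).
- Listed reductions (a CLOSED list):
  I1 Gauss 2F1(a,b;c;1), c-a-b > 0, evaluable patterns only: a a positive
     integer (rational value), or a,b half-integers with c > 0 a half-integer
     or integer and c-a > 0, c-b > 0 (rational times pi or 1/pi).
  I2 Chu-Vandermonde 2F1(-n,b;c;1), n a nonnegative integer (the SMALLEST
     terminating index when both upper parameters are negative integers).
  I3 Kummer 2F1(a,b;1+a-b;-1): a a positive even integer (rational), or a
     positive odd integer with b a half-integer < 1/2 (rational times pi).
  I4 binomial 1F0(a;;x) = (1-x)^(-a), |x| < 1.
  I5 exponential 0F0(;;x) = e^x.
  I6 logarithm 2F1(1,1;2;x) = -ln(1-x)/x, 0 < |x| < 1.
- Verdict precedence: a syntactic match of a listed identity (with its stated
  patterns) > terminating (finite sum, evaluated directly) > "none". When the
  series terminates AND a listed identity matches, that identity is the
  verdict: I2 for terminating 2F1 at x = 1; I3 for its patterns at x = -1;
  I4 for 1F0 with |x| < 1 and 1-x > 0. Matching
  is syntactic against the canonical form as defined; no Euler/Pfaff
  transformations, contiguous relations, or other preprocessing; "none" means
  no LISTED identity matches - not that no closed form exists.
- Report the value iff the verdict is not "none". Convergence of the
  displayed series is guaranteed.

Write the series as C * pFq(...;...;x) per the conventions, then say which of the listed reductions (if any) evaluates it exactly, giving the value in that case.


This is -1 * 1F2(-\frac{3}{2}; -\frac{1}{4}, \frac{1}{4}; -\frac{6}{5}) in reduced canonical form. Verdict: none - this 1F2 at x = -\frac{6}{5} matches no listed pattern, and upper {-\frac{3}{2}} holds no stopper.

Key observation: from the first term -1: (1)_k (C = -1, x = -6/5) is k! itself.
Term ratio: r(k) = -\frac{6}{5} * (k-\frac{3}{2}) / [(k-\frac{1}{4}) (k+\frac{1}{4}) (k+1)] - poly over poly, x = -\frac{6}{5} from leading terms; C = -1 at k = 0.


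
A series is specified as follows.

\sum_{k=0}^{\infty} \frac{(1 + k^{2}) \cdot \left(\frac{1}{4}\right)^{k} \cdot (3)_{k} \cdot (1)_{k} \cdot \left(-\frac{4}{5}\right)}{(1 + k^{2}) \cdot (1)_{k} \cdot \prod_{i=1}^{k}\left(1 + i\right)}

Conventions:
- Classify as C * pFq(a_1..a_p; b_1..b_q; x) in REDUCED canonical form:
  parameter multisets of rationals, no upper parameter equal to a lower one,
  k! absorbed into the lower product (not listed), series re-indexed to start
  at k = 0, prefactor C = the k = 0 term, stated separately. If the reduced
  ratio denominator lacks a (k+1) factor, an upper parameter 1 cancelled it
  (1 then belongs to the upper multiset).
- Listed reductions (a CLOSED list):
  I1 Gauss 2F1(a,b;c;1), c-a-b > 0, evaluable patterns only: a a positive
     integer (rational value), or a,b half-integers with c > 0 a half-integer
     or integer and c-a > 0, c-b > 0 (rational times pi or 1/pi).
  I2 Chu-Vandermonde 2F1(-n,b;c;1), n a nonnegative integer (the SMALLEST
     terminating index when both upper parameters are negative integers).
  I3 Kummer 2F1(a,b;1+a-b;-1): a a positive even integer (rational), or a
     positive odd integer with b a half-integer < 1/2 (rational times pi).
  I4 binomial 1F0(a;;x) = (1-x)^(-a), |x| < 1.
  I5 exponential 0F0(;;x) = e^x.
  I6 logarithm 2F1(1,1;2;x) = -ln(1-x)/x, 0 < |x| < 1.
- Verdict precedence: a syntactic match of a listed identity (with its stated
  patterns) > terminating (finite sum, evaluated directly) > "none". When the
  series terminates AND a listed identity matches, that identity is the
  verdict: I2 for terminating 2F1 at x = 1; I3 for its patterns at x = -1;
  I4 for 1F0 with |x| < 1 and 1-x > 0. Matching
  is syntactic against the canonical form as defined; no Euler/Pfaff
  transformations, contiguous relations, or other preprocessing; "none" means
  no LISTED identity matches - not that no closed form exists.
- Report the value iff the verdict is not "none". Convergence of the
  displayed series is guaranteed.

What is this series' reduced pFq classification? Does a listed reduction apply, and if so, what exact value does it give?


At argument \frac{1}{4}: a 2F1 with upper {1, 3}, lower {2}, scaled by C = -\frac{4}{5}. Verdict: none. A 2F1 with upper {1, 3} fits none of I1-I6 at x = \frac{1}{4}; the sum runs forever.

Key observation: x = \frac{1}{4} and the lower running product (C = -4/5, x = 1/4) is a rising factorial.
Ratio: r(k) = \frac{1}{4} * (k+1) (k+3) / [(k+2) (k+1)] - poly over poly, x = \frac{1}{4} from leading terms; C = -\frac{4}{5} at k = 0.


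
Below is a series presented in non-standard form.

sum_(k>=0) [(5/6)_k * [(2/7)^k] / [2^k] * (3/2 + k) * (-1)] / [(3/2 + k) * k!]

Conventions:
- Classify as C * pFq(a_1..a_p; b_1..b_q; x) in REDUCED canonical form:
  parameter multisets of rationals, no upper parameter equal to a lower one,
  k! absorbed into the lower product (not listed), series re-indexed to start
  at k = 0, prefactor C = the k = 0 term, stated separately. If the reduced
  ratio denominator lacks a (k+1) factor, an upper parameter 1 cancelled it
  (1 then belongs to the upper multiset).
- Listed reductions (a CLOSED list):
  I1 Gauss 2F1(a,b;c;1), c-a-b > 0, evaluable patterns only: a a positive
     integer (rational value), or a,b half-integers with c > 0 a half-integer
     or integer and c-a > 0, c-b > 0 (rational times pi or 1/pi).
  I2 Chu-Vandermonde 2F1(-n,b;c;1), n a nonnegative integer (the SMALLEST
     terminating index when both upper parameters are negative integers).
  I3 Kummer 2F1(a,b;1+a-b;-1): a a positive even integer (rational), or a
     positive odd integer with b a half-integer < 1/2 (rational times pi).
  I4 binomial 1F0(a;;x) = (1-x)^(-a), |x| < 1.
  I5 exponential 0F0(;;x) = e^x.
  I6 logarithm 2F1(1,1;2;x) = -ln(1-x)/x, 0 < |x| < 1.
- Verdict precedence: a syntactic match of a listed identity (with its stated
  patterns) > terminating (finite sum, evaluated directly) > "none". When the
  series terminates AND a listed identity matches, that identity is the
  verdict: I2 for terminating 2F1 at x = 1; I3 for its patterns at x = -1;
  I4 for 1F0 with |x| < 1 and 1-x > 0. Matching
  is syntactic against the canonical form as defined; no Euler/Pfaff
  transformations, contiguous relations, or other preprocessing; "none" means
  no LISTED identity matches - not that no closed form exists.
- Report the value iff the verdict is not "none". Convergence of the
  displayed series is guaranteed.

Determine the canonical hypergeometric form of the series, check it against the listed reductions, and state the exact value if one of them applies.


Prefactor -1, argument 1/7: 1F0 with upper {5/6} over lower {-}. Verdict (x = 1/7): the binomial series (I4) applies (the 1F0 binomial series: exponent -5/6, x = 1/7). Value: (-1) * (6/7)^(-5/6).

Key step: with t_0 = -1, the factor k + 3/2 cancels (top and bottom), leaving C = -1, x = 1/7.
Step ratio: r(k) = (1/7) * (k+5/6) / [(k+1)] - rational in k. x = (1/7); t_0 = -1; negate the roots.


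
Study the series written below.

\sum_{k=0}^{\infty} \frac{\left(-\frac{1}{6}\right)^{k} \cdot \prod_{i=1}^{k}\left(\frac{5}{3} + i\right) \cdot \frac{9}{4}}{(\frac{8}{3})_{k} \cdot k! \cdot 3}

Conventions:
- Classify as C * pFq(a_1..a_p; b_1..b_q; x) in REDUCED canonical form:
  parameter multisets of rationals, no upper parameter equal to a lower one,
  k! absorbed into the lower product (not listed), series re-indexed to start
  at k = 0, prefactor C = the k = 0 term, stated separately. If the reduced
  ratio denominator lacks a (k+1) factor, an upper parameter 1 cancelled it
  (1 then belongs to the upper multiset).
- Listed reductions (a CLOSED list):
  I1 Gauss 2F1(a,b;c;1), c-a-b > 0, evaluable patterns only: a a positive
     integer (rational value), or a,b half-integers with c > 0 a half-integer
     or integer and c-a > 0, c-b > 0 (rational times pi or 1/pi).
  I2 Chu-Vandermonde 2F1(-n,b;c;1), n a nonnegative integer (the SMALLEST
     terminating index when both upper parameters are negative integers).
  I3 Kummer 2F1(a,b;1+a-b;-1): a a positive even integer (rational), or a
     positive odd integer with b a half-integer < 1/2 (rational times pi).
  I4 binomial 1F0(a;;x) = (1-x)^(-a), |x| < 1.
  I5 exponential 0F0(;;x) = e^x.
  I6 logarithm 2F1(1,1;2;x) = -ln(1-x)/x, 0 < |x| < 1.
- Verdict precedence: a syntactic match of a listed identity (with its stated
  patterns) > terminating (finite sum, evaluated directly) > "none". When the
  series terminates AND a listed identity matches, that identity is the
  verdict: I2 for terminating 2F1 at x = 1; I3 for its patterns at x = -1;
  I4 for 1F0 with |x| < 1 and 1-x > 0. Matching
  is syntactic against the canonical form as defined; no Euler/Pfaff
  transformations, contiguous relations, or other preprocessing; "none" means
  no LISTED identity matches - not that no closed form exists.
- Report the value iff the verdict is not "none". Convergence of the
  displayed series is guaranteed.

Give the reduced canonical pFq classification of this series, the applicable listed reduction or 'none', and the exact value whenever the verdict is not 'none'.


The series (x = -\frac{1}{6}) is 0F0: upper {-}, lower {-}, prefactor \frac{3}{4}. Verdict: this is the I5 exponential reduction (the 0F0 exponential series at x = -\frac{1}{6}). Hence: \frac{3}{4} \cdot e^{-\frac{1}{6}}.

Key observation: x = -\frac{1}{6} and the parameter 8/3 appears in both the upper and lower lists and cancels.
Step ratio: r(k) = -\frac{1}{6} * 1 / [(k+1)] - rational; roots negated = parameters, x = -\frac{1}{6}, C = \frac{3}{4}.


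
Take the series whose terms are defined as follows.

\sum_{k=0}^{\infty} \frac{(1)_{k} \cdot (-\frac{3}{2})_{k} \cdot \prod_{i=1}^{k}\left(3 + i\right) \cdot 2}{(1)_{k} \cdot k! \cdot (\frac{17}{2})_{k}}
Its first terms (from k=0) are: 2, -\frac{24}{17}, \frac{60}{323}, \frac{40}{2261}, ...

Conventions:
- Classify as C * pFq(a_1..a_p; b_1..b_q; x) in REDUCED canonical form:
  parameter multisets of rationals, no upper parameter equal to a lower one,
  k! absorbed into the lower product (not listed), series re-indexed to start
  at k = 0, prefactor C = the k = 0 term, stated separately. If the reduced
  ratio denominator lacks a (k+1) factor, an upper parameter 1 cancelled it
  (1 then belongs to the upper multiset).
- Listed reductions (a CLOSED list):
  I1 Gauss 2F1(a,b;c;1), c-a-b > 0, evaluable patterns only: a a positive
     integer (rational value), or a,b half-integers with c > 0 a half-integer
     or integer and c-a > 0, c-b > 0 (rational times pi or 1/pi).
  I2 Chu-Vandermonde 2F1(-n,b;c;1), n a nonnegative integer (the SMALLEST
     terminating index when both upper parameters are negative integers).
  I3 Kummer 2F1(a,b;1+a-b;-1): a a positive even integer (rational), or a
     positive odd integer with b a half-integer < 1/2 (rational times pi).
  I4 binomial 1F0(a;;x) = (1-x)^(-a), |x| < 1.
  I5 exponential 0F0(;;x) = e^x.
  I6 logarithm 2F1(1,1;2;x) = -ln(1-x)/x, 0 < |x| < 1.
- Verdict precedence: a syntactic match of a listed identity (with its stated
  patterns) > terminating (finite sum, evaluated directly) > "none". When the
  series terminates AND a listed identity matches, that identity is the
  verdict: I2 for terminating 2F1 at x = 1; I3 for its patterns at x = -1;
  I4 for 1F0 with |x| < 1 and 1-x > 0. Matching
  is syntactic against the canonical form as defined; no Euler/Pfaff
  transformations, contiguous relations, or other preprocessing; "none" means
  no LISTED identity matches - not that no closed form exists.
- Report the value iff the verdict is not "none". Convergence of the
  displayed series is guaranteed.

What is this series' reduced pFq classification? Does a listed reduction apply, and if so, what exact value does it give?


Structural cue: t_0 being 2, the parameter 1 appears in both the upper and lower lists and cancels.
Adjacent-term ratio: r(k) = 1 * (k-\frac{3}{2}) (k+4) / [(k+\frac{17}{2}) (k+1)] - rational; roots negated = parameters, x = 1, C = 2.

x = 1 here; the reduced form reads 2F1, upper {-\frac{3}{2}, 4}, lower {\frac{17}{2}}, C = 2. Verdict (x = 1): Gauss (I1, integer-parameter pattern) applies (x = 1: the Gamma ratio telescopes since c-a-b = 6 > 0 and a = 4 in Z>0). Value: \frac{715}{896}.


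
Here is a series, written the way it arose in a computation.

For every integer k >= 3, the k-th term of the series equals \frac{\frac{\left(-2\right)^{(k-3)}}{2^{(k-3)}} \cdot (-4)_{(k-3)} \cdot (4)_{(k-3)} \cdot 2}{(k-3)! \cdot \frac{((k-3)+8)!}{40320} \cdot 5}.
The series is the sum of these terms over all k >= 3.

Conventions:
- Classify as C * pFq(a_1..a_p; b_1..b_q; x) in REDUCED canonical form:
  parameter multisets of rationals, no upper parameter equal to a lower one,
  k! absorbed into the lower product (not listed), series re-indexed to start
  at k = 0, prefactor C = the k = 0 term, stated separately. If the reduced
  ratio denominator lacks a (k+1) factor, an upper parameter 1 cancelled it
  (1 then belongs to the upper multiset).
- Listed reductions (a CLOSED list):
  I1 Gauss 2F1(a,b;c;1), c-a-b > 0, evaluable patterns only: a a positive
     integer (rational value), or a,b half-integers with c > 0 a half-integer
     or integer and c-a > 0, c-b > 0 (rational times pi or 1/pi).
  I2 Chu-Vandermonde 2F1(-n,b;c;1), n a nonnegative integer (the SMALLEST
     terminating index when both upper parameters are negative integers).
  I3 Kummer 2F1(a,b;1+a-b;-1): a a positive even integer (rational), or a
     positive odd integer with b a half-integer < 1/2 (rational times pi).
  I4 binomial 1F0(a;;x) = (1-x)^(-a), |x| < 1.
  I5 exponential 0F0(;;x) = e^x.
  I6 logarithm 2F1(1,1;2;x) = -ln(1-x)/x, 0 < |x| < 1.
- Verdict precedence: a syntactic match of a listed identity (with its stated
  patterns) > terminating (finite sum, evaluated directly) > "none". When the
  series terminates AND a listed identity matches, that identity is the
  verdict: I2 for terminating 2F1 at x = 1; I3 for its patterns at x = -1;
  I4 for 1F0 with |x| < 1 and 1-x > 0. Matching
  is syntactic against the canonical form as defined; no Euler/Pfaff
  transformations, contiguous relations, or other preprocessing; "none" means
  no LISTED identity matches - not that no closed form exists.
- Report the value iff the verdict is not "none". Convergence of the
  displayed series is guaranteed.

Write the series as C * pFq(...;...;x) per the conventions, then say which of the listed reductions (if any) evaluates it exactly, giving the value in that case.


At argument -1: a 2F1 with upper {-4, 4}, lower {9}, scaled by C = \frac{2}{5}. Verdict: Kummer (I3) applies (x = -1; c = 9 equals 1+a-b for upper {-4, 4}: listed pattern). Its exact value is \frac{28}{15}.

Key observation: t_0 being \frac{2}{5}, the denominator's factorial ratio (prefactor 2/5) is a lower Pochhammer.
Consecutive-term ratio: r(k) = -1 * (k-4) (k+4) / [(k+9) (k+1)] - poly over poly, x = -1 from leading terms; C = \frac{2}{5} at k = 0.


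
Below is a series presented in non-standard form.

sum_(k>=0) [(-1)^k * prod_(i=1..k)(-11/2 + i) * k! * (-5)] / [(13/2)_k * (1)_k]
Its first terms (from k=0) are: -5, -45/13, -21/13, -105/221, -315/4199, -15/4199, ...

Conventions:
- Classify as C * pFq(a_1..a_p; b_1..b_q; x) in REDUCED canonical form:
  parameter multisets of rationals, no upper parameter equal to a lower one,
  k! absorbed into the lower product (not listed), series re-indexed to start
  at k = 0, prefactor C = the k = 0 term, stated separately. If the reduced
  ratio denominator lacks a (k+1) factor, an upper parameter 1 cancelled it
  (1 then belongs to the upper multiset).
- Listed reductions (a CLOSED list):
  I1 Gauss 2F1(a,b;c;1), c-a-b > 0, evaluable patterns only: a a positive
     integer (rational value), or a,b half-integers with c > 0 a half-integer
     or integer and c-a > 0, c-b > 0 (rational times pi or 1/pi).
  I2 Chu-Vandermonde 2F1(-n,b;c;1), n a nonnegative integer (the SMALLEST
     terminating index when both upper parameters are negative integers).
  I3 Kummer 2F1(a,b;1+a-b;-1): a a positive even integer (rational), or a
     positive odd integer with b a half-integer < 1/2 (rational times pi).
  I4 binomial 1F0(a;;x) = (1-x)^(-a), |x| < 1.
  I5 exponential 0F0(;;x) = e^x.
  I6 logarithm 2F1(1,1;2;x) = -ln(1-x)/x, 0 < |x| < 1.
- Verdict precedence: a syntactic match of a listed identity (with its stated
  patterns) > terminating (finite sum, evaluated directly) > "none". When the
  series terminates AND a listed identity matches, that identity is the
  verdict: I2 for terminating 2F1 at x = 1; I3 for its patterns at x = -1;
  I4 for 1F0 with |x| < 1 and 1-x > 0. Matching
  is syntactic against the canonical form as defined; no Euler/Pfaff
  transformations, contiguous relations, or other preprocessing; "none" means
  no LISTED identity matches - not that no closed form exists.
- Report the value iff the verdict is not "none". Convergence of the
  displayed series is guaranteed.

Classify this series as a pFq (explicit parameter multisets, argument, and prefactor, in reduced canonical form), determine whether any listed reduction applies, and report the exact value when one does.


At argument -1: a 2F1 with upper {-9/2, 1}, lower {13/2}, scaled by C = -5. Verdict at x = -1: the Kummer evaluation I3 matches (x = -1; c = 13/2 equals 1+a-b for upper {-9/2, 1}: listed pattern). Value: (-3465/1024) * pi.

Structural cue: from the first term -5: the running product (C = -5) telescopes to a rising factorial.
Ratio: r(k) = (-1) * (k-9/2) (k+1) / [(k+13/2) (k+1)] - rational; roots negated = parameters, x = (-1), C = -5.


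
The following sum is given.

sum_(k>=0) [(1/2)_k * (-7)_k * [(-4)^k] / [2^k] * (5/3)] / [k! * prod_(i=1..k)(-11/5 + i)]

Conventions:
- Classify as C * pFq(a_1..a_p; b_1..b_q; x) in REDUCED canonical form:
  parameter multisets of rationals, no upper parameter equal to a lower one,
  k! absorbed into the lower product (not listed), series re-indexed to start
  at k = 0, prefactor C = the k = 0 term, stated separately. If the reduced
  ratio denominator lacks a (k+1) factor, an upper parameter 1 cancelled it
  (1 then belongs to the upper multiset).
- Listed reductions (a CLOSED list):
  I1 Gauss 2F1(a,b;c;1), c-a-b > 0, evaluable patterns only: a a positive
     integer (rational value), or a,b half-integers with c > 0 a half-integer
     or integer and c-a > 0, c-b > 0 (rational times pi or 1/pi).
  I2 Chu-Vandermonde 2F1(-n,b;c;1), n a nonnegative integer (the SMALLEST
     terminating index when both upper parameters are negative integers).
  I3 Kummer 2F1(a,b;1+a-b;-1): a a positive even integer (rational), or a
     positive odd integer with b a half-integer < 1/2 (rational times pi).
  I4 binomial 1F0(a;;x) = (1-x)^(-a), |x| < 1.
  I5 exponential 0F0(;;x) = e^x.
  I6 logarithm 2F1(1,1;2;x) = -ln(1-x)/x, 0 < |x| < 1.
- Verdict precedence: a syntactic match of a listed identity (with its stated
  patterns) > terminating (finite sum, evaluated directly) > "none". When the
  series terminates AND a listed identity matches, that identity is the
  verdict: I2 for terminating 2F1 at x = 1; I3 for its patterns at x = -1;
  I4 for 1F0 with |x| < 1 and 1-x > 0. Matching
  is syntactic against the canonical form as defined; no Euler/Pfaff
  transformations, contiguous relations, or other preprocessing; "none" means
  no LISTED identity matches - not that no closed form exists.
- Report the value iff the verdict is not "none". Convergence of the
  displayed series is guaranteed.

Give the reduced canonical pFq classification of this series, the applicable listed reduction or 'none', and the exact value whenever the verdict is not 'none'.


x = -2 here; the reduced form reads 2F1, upper {-7, 1/2}, lower {-6/5}, C = 5/3. Verdict: terminating at k = 7: the factor (-7)_k kills every later term; summing the 8 survivors is exact. Exact value: 6739089665/65664.

Key observation: with t_0 = 5/3, the two k-th powers (C = 5/3, x = -2) combine into one argument.
Step ratio: r(k) = (-2) * (k-7) (k+1/2) / [(k-6/5) (k+1)] - rational in k. x = (-2); t_0 = 5/3; negate the roots.


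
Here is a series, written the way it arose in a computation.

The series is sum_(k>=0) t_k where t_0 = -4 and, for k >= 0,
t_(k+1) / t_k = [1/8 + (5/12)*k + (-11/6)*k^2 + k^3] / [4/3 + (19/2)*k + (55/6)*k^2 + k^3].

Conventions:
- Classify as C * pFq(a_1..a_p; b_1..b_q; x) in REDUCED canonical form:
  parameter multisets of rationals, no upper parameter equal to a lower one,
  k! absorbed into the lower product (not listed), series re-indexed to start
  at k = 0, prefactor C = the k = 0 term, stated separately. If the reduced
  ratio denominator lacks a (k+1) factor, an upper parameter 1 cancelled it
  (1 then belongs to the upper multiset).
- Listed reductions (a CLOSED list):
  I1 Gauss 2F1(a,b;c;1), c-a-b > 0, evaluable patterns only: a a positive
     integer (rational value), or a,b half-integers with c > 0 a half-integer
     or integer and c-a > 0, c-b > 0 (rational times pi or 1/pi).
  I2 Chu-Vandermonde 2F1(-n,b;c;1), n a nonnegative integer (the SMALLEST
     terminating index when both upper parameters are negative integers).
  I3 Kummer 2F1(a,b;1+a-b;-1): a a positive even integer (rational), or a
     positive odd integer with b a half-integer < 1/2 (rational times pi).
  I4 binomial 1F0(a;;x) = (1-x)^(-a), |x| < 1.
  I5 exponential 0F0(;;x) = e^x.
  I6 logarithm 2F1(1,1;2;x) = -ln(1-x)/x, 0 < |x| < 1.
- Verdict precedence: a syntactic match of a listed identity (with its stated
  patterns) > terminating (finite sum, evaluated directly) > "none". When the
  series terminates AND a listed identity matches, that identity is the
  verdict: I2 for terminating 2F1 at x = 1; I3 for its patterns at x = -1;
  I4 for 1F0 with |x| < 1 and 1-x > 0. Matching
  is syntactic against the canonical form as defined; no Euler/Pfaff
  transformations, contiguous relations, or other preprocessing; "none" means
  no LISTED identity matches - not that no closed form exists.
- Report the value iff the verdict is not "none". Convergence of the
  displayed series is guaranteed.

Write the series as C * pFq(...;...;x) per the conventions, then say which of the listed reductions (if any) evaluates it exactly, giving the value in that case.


Canonical form: C = -4 times 2F1 with upper {-3/2, -1/2}, lower {8}, x = 1. Verdict (x = 1): Gauss (I1, half-integer pattern) applies (x = 1; upper {-3/2, -1/2} half-integers, c = 8 in the evaluable pattern). Exact value: (-1073741824/78217425) / pi.

The tell: x = 1 and the parameter 1/6 appears in both the upper and lower lists and cancels.
Step ratio: r(k) = 1 * (k-3/2) (k-1/2) / [(k+8) (k+1)] ; factor over Q: parameters, x = 1, and C = -4.


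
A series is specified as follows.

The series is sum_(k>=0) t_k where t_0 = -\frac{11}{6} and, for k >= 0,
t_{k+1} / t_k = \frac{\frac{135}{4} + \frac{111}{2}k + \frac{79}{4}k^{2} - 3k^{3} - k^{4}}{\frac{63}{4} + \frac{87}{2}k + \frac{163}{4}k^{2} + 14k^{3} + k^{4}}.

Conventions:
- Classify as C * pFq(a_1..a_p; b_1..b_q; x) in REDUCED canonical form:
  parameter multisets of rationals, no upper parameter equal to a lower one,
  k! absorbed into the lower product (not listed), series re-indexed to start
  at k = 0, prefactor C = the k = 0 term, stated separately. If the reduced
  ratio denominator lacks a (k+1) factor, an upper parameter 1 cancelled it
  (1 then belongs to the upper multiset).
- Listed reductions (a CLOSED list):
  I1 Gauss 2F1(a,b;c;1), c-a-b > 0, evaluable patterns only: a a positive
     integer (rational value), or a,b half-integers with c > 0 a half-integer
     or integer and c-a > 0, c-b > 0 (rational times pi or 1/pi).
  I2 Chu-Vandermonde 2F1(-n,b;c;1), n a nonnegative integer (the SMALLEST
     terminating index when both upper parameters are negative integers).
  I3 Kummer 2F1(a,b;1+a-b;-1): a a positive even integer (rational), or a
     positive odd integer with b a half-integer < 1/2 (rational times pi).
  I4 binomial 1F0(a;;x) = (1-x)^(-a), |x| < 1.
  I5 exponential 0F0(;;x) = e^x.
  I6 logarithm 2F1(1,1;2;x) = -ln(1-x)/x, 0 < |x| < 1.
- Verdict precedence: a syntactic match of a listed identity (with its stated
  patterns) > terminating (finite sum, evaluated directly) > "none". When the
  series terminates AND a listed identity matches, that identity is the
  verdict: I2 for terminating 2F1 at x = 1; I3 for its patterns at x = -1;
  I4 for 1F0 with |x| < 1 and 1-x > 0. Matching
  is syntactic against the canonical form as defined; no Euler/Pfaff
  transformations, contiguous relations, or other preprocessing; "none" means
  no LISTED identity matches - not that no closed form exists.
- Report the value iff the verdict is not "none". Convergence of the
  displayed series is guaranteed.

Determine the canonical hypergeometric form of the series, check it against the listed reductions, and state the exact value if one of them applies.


With C = -\frac{11}{6}: the canonical form is 2F1(-\frac{9}{2}, 5; \frac{21}{2}; -1). Verdict: this is the Kummer evaluation I3 (x = -1; c = \frac{21}{2} equals 1+a-b for upper {-\frac{9}{2}, 5}: listed pattern). Hence: \left(-\frac{7621185}{2097152}\right) \cdot \pi.

First insight: from the first term -\frac{11}{6}: roots of the ratio polynomials (prefactor -11/6) are the negated parameters.
Consecutive-term ratio: r(k) = -1 * (k-\frac{9}{2}) (k+5) / [(k+\frac{21}{2}) (k+1)] - rational in k, leading ratio -1; with t_0 = -\frac{11}{6}, classification follows.


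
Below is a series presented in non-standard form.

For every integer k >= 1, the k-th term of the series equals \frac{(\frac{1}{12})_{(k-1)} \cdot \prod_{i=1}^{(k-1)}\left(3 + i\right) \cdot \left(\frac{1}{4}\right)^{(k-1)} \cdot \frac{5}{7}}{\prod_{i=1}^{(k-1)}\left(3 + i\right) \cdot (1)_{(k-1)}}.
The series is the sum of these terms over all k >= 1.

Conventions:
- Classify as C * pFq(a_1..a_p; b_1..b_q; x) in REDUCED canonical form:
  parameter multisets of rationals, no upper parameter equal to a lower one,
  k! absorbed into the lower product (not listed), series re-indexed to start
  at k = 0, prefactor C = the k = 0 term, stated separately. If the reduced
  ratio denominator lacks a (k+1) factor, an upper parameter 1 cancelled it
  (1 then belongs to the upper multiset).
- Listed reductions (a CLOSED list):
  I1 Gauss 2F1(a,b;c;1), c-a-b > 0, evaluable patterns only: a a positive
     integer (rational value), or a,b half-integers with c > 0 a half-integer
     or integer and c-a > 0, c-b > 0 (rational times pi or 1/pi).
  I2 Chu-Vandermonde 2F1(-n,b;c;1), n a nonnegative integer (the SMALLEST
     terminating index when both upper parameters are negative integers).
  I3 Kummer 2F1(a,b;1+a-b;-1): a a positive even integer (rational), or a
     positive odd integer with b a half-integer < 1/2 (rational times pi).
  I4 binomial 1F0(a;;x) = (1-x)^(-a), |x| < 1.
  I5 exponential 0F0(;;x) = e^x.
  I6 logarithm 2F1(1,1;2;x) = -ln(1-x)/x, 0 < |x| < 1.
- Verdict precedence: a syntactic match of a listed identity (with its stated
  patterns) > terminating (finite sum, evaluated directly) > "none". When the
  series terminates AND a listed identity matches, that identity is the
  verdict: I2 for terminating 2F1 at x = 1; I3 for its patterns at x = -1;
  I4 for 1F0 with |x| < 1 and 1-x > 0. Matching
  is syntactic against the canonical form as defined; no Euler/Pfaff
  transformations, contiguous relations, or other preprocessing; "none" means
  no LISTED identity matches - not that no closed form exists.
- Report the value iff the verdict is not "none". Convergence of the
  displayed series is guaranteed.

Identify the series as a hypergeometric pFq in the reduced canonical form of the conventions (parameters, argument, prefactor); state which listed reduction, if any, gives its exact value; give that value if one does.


The tell: from the first term \frac{5}{7}: the parameter 4 appears in both the upper and lower lists and cancels.
Step ratio: r(k) = \frac{1}{4} * (k+\frac{1}{12}) / [(k+1)] - rational; roots negated = parameters, x = \frac{1}{4}, C = \frac{5}{7}.

This is \frac{5}{7} * 1F0(\frac{1}{12}; -; \frac{1}{4}) in reduced canonical form. Verdict: the binomial series (I4) fires (the 1F0 binomial series: exponent -1/12, x = \frac{1}{4}). Hence: \frac{5}{7} \cdot \left(\frac{3}{4}\right)^{-\frac{1}{12}}.


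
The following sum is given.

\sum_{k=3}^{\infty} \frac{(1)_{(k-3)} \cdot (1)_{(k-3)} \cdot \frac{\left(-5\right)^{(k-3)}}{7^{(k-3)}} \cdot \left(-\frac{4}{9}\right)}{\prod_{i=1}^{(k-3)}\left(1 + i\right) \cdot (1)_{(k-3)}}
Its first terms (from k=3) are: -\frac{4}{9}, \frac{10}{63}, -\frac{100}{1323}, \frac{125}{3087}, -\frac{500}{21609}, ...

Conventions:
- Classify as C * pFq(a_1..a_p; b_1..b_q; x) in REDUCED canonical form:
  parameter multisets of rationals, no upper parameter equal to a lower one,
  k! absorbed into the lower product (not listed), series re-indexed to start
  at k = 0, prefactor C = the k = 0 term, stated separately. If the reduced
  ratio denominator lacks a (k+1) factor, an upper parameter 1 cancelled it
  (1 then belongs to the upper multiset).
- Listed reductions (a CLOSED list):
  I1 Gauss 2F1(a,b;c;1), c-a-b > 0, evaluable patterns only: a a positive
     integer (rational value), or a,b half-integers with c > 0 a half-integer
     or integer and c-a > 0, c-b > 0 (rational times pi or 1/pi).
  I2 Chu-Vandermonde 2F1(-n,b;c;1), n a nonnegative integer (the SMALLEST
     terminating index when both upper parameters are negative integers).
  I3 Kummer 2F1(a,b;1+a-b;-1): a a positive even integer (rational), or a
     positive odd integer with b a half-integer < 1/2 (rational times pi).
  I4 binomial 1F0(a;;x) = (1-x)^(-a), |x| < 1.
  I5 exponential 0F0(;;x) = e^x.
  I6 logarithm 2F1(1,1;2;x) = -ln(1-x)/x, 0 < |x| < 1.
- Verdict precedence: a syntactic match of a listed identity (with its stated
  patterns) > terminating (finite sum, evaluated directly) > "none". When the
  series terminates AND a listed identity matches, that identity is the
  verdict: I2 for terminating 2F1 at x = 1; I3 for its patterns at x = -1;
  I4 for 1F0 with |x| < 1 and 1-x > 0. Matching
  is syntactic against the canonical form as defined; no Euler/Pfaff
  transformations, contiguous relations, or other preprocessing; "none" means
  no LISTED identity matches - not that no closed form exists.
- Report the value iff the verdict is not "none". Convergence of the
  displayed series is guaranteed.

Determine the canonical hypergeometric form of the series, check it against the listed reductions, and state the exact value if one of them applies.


Prefactor -\frac{4}{9}, argument -\frac{5}{7}: 2F1 with upper {1, 1} over lower {2}. Verdict at x = -\frac{5}{7}: logarithm (I6) matches (the logarithm: parameters (1,1;2), x = -\frac{5}{7}). Hence: \left(-\frac{28}{45}\right) \cdot \ln\left(\frac{12}{7}\right).

First insight: x = -\frac{5}{7} and the two geometric factors (C = -4/9, x = -5/7) combine into one argument.
Adjacent-term ratio: r(k) = -\frac{5}{7} * (k+1) (k+1) / [(k+2) (k+1)] - rational in k, leading ratio -\frac{5}{7}; with t_0 = -\frac{4}{9}, classification follows.
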